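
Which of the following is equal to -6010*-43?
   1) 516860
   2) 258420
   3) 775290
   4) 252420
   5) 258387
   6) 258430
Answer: 6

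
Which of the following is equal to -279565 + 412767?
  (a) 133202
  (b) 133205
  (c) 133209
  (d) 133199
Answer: a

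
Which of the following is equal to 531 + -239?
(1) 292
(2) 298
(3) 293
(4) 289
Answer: 1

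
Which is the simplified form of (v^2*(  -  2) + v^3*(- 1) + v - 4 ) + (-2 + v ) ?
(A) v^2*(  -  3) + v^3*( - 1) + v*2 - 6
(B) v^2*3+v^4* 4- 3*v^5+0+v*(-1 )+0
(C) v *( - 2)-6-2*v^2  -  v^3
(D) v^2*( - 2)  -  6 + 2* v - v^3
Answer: D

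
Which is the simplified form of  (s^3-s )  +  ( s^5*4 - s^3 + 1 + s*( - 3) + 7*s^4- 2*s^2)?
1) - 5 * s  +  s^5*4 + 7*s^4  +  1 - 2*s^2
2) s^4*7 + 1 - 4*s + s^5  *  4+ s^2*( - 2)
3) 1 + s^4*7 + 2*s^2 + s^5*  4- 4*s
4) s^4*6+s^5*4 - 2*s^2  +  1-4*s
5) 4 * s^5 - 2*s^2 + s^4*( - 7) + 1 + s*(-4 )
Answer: 2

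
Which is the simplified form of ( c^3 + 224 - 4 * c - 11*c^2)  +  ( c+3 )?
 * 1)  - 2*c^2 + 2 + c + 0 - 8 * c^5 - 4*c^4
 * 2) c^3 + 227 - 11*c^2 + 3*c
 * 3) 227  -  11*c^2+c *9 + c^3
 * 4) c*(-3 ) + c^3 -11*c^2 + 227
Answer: 4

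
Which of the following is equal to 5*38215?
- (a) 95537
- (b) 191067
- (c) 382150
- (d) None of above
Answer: d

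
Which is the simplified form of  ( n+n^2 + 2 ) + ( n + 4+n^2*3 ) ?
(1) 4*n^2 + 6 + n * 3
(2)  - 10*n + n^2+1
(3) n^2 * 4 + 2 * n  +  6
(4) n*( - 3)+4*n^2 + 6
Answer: 3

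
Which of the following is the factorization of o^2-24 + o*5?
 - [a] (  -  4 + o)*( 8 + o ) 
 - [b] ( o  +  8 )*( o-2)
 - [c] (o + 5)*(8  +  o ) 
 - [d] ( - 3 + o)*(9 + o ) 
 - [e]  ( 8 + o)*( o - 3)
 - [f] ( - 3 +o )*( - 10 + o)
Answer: e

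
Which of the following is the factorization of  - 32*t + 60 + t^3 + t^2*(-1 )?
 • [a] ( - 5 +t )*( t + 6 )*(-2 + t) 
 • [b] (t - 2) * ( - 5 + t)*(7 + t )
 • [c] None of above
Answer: a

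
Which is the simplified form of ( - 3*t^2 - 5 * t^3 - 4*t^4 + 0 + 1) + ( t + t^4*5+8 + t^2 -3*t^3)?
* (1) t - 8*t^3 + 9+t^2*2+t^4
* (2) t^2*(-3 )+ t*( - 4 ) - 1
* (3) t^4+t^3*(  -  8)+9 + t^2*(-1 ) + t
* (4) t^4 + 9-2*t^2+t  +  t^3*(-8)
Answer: 4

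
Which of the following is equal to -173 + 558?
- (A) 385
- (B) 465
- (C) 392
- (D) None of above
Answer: A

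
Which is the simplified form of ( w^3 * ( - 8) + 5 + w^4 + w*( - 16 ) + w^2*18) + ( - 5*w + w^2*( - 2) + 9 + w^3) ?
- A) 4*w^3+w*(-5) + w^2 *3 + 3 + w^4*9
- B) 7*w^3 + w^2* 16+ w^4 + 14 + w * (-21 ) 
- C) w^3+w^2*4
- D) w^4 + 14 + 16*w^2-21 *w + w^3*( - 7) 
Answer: D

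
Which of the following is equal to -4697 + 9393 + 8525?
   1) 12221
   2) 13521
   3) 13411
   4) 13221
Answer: 4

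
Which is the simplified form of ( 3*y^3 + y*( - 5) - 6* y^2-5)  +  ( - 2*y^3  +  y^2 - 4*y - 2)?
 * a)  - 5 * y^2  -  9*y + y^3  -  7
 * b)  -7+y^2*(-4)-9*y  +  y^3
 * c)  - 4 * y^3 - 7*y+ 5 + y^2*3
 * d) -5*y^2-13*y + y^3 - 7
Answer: a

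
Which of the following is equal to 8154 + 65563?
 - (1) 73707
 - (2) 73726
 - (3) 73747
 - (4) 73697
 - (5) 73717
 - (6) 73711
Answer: 5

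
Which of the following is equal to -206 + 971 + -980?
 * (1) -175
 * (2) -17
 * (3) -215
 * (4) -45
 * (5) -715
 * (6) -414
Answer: 3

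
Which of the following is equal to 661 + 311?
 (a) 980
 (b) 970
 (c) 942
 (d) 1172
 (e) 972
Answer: e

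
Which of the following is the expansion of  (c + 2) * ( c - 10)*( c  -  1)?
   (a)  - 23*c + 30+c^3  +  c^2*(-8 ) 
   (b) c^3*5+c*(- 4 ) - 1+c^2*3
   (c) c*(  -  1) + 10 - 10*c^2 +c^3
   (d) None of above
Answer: d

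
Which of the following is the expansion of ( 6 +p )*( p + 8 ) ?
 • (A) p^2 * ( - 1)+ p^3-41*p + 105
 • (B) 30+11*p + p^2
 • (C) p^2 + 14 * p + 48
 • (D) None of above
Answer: C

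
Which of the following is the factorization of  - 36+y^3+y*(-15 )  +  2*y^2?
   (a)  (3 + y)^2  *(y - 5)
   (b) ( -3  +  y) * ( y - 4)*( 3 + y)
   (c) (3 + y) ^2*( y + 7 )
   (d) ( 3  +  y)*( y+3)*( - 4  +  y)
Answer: d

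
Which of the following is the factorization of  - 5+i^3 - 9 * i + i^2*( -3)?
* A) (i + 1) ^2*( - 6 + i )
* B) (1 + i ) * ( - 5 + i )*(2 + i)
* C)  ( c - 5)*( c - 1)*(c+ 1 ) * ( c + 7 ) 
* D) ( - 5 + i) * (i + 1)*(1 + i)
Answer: D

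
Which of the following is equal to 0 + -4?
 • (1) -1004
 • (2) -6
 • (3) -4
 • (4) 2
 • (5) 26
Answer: 3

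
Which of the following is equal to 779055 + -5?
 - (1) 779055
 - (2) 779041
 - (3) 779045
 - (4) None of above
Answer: 4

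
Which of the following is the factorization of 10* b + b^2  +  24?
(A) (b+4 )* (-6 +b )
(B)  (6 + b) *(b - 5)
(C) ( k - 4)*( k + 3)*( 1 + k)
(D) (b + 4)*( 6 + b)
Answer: D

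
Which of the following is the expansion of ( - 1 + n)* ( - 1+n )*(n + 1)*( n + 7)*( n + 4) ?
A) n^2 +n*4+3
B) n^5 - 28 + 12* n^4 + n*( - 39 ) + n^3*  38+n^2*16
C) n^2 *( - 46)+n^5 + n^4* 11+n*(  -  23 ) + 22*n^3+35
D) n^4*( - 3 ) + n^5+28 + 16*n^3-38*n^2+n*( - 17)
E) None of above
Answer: E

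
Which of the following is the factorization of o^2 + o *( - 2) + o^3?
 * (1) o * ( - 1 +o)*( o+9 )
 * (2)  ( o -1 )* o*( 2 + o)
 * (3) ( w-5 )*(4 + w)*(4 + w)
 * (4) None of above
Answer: 2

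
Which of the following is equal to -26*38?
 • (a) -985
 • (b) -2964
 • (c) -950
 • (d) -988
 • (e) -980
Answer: d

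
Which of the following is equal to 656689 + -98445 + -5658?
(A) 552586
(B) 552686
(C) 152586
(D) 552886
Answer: A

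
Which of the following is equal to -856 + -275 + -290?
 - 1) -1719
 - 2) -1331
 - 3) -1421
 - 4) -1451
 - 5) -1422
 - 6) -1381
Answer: 3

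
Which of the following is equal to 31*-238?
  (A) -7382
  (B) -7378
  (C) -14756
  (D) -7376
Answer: B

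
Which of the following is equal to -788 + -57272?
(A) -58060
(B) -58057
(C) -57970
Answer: A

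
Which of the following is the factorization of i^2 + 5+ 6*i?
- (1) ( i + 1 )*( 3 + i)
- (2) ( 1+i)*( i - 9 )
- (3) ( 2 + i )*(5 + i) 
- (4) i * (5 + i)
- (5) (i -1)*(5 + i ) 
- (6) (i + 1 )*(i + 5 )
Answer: 6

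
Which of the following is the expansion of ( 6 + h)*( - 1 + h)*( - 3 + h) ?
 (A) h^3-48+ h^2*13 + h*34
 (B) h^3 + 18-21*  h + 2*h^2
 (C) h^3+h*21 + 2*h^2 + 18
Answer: B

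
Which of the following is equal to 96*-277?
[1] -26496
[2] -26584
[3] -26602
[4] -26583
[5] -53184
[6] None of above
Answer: 6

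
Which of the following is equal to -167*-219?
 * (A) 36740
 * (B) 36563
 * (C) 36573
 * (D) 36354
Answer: C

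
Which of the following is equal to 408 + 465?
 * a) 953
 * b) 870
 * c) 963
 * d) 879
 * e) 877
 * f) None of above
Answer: f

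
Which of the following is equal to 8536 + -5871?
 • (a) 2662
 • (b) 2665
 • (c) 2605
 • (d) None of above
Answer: b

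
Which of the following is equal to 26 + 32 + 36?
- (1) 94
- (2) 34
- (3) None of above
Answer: 1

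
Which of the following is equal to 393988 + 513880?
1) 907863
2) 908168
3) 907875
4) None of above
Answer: 4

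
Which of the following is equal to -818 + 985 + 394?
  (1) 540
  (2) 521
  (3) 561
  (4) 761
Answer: 3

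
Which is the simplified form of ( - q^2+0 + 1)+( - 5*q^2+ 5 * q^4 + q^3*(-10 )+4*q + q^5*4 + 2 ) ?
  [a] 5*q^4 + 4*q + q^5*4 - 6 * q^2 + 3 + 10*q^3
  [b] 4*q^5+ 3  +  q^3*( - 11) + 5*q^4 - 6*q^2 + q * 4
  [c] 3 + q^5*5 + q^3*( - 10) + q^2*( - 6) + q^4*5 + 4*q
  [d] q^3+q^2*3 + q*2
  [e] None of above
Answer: e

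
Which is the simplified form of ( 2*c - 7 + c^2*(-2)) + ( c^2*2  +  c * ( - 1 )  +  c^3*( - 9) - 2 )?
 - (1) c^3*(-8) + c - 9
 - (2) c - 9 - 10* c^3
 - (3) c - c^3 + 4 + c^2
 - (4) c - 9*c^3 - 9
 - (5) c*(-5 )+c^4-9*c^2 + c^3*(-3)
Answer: 4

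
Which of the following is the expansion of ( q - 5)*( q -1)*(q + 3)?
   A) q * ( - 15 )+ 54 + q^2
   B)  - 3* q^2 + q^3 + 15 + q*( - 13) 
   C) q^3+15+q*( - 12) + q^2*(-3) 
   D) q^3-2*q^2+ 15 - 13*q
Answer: B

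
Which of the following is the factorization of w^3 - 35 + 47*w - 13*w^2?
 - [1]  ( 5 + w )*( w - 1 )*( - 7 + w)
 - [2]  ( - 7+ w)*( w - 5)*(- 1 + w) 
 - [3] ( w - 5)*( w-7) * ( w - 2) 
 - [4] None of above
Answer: 2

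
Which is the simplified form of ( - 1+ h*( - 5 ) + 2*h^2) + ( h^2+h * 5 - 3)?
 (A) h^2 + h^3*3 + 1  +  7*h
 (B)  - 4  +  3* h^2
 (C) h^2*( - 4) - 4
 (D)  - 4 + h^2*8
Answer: B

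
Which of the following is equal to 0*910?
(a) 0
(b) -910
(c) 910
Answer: a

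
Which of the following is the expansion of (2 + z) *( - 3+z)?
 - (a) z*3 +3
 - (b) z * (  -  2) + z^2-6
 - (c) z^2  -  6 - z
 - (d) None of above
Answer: c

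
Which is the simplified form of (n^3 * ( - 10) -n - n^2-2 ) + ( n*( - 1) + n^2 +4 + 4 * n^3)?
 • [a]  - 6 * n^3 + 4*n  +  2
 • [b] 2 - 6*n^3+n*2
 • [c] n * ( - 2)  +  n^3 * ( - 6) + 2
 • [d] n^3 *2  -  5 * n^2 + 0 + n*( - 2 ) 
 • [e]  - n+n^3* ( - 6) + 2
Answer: c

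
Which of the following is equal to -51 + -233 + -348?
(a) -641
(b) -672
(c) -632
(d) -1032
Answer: c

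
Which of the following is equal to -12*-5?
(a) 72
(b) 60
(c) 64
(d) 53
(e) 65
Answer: b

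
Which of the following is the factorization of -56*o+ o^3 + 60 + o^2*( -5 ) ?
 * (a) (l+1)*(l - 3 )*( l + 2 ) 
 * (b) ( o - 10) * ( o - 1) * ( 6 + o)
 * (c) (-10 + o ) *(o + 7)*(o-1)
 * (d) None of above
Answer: b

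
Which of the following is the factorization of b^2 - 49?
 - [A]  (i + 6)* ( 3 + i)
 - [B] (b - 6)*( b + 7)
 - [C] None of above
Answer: C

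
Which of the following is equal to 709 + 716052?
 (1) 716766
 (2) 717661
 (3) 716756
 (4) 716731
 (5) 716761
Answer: 5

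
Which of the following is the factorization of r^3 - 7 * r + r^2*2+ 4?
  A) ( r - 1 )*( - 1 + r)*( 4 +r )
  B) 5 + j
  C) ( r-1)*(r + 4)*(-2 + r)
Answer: A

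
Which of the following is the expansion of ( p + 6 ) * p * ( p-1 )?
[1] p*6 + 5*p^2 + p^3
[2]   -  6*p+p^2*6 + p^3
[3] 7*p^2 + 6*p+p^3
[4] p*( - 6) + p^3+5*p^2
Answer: 4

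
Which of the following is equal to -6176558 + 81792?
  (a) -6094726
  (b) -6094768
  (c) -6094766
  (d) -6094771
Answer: c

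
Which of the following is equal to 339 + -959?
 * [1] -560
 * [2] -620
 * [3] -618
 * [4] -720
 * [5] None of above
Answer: 2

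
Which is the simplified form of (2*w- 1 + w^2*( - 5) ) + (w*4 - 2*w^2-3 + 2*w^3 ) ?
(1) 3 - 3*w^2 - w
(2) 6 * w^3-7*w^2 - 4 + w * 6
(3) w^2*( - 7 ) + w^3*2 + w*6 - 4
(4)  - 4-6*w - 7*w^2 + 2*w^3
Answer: 3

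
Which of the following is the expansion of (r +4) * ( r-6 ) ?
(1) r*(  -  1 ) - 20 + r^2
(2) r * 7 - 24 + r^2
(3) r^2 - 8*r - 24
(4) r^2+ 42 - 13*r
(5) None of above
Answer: 5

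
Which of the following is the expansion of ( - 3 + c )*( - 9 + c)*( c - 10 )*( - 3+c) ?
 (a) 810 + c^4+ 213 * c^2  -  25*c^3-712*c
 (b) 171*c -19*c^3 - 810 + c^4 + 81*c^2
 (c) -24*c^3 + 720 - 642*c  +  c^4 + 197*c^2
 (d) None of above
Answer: d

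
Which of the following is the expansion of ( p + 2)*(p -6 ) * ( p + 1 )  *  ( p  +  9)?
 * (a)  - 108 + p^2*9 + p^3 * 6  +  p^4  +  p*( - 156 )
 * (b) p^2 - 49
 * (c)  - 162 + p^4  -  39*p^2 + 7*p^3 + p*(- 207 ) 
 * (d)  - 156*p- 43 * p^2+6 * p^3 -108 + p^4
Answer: d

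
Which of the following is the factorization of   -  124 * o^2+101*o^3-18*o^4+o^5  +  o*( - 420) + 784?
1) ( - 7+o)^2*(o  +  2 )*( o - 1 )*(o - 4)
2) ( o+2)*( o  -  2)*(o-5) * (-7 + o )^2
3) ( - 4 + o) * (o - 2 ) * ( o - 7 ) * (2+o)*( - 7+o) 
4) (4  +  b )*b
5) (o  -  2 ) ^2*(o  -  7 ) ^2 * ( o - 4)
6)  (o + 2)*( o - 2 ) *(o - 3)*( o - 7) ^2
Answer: 3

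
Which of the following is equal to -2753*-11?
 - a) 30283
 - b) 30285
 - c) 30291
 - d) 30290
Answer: a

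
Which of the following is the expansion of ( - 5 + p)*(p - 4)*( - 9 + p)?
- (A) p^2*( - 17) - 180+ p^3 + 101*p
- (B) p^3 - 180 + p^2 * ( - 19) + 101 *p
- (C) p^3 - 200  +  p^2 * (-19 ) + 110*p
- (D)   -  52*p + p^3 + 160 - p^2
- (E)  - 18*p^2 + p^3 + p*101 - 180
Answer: E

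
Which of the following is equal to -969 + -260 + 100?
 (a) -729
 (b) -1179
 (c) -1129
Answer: c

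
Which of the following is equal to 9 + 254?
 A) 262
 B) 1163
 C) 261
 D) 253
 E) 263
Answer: E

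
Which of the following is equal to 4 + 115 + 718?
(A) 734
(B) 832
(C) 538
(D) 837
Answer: D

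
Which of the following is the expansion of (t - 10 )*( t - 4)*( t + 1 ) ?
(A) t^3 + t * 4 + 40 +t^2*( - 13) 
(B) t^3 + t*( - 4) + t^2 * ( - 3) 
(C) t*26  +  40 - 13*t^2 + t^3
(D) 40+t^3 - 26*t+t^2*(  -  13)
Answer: C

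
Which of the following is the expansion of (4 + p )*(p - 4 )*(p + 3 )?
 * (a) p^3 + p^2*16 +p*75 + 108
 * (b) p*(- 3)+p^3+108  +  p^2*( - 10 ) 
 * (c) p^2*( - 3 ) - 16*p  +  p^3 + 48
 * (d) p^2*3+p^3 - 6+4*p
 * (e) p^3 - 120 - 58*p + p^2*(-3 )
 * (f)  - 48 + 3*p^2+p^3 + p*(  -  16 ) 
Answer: f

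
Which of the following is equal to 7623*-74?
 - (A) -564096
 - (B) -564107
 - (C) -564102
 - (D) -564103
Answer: C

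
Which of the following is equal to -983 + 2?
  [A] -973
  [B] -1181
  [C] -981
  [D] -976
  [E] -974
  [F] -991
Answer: C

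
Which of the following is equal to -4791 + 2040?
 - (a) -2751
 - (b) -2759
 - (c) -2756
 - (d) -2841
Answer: a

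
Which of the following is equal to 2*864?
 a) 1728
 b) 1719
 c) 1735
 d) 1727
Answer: a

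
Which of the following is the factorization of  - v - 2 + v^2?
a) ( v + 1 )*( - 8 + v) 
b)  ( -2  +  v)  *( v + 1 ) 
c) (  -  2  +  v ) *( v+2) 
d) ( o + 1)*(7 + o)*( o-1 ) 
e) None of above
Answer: b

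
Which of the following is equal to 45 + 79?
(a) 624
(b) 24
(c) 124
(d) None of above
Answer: c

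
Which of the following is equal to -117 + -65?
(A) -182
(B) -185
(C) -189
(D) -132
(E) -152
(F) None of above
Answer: A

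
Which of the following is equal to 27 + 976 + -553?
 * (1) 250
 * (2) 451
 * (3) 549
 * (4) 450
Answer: 4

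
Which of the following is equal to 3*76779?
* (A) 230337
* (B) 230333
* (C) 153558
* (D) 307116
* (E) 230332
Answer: A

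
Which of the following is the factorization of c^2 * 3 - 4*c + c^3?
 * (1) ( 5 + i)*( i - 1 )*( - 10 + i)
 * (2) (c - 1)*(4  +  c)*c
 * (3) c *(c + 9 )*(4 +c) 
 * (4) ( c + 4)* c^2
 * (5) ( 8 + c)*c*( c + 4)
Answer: 2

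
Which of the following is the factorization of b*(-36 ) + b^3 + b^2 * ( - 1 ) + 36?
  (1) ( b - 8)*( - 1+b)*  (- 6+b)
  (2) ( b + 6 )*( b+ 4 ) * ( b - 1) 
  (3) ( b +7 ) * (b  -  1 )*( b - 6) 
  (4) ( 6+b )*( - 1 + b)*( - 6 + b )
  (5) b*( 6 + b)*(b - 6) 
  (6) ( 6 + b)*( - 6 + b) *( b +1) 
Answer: 4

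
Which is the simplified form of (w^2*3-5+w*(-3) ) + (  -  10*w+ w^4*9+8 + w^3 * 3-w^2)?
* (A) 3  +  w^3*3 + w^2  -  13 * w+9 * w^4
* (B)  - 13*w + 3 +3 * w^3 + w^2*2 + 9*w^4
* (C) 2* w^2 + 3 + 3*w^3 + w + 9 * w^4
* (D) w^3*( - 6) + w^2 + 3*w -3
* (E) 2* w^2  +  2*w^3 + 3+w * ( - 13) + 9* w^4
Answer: B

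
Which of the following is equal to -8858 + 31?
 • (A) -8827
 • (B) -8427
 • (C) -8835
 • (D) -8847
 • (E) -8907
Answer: A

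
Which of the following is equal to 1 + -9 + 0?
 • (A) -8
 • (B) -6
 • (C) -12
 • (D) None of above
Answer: A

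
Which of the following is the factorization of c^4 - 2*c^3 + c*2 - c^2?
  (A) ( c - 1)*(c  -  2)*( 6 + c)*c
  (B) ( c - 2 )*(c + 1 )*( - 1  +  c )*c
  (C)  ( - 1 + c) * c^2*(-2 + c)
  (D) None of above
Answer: B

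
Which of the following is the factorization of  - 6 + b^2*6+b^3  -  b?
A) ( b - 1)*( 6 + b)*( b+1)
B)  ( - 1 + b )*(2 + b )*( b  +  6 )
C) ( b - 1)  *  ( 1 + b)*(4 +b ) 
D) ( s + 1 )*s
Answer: A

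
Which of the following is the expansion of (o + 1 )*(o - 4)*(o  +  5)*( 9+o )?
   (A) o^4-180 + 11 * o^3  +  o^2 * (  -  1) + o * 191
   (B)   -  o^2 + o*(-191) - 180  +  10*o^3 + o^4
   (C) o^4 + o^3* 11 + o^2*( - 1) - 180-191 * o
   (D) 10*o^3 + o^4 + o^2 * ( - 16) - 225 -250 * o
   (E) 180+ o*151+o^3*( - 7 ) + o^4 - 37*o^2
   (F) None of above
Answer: C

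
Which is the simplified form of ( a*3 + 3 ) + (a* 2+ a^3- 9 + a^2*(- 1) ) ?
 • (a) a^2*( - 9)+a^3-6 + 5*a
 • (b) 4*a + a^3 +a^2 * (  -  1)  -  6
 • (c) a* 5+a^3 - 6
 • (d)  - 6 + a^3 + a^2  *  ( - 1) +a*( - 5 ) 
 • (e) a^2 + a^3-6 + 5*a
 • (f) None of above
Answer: f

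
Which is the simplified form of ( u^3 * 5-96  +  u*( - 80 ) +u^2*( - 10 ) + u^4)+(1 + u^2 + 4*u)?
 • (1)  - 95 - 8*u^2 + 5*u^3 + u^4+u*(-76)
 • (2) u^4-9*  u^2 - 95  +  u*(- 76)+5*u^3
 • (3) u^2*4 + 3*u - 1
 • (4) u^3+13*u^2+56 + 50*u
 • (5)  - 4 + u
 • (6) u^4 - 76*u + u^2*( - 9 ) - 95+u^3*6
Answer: 2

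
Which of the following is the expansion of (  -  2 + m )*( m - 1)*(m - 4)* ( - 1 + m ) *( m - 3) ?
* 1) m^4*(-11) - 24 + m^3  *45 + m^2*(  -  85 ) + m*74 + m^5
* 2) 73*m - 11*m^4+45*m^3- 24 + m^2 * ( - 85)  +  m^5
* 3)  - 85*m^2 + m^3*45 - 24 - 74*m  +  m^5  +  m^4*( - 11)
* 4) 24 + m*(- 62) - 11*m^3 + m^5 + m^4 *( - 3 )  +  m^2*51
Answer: 1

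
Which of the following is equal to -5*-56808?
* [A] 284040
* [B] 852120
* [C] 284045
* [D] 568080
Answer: A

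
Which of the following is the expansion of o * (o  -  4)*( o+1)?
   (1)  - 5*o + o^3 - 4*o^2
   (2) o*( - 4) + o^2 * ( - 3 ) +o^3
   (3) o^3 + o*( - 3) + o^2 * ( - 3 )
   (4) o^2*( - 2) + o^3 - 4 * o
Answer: 2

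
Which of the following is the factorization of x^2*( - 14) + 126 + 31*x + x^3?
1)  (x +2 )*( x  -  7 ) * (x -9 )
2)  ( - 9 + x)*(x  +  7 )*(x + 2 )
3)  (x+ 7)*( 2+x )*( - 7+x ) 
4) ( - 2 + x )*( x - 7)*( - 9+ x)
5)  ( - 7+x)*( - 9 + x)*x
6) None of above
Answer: 1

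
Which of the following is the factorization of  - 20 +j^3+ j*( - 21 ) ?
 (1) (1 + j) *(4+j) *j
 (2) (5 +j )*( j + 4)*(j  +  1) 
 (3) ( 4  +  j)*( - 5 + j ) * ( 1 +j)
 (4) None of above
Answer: 3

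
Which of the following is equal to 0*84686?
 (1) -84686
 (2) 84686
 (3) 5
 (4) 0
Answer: 4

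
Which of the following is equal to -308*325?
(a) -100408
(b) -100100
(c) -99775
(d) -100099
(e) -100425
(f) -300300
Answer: b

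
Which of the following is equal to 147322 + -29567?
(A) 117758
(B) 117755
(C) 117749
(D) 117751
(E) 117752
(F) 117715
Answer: B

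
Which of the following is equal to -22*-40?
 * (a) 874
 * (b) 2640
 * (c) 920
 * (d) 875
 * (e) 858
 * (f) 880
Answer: f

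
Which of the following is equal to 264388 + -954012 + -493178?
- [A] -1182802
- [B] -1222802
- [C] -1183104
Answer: A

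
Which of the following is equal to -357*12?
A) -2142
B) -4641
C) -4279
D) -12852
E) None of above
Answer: E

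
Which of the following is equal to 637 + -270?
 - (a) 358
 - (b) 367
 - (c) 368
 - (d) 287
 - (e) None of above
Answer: b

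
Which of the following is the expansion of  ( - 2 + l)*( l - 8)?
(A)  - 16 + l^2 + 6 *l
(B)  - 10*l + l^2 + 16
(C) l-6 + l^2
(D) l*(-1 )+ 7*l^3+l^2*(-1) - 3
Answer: B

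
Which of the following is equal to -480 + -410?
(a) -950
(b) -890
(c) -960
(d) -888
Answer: b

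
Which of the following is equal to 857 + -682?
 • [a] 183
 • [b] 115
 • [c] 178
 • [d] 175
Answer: d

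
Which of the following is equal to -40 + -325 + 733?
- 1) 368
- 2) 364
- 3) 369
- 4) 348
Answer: 1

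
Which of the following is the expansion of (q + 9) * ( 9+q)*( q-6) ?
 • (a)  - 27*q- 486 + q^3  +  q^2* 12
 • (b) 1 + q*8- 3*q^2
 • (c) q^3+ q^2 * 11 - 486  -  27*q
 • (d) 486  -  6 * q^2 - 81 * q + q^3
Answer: a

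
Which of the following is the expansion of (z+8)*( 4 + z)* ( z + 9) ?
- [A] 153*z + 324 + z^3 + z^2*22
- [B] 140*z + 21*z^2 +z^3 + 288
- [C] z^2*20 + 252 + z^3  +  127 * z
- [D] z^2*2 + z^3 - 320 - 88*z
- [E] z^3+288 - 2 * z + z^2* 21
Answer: B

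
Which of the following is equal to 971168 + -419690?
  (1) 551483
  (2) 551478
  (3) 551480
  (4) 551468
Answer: 2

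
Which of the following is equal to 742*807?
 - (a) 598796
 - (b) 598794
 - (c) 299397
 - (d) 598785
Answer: b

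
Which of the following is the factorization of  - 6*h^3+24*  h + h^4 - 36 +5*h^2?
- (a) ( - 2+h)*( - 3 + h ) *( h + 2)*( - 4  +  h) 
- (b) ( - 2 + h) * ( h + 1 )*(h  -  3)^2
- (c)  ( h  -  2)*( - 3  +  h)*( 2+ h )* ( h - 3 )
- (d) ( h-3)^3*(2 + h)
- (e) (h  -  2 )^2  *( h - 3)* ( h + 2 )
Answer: c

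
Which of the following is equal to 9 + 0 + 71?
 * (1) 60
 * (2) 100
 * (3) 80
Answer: 3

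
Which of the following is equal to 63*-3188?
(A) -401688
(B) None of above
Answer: B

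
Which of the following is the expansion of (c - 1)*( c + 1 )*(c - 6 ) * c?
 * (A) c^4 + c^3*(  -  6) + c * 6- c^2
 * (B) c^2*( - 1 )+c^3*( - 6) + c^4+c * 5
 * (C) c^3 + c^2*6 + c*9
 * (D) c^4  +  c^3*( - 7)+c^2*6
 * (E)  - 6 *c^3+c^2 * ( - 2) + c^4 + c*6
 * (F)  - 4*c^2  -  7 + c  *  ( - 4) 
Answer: A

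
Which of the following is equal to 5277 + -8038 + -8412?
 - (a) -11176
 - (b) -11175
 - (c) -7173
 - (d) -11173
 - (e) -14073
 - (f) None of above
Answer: d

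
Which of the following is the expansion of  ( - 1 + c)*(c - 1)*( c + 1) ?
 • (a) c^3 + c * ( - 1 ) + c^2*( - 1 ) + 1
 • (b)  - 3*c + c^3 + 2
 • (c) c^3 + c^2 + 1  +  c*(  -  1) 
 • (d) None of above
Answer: a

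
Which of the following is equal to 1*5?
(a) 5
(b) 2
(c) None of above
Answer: a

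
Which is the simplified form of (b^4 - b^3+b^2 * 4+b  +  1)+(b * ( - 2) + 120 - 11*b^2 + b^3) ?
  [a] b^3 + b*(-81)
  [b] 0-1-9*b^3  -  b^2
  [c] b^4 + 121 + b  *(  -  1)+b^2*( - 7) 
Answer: c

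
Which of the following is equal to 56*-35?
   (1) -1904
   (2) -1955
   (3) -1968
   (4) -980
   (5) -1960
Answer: 5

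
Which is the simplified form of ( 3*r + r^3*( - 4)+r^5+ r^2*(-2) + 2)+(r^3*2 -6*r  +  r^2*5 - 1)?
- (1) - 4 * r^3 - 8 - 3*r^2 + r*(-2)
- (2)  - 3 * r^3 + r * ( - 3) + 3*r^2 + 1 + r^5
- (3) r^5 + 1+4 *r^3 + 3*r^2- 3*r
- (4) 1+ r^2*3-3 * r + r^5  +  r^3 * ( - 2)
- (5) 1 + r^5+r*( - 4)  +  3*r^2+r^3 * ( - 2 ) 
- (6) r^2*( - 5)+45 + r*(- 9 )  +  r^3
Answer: 4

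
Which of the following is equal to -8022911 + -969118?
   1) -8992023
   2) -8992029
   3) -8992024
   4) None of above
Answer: 2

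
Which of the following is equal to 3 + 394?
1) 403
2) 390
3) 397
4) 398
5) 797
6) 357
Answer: 3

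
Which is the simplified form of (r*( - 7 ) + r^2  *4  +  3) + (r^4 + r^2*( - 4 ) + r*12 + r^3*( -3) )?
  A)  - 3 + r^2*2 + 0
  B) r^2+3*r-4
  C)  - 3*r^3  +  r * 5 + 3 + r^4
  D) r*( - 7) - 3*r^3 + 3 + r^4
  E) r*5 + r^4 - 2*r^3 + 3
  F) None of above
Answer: C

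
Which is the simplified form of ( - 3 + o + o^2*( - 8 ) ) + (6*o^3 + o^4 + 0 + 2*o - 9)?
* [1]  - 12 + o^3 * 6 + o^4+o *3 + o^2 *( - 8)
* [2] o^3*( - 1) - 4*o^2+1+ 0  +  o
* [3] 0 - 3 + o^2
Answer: 1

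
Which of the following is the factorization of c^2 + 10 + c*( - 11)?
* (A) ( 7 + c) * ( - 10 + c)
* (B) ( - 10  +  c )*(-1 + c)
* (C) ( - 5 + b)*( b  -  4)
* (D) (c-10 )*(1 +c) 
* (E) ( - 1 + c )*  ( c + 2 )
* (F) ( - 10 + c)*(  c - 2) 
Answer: B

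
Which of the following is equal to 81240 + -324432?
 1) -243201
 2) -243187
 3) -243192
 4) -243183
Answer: 3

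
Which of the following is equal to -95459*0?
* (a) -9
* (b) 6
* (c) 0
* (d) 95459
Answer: c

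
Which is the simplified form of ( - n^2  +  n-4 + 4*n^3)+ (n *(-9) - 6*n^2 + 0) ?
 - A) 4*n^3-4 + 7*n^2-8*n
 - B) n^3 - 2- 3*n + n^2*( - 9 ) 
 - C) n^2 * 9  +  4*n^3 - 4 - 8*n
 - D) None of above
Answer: D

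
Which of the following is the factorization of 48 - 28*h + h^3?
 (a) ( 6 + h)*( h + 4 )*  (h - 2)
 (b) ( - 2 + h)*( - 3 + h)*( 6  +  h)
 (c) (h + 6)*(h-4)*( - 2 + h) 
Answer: c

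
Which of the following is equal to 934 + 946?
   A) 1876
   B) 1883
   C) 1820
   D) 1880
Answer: D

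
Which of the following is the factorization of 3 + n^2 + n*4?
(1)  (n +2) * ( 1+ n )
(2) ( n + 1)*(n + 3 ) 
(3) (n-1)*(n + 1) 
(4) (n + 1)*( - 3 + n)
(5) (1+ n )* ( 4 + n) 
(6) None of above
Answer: 2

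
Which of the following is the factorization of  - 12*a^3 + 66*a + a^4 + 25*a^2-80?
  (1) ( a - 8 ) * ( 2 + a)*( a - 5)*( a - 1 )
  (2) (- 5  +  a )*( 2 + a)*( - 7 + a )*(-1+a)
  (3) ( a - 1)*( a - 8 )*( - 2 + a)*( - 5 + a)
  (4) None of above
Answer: 1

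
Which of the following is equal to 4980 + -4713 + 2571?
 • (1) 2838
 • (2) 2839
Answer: 1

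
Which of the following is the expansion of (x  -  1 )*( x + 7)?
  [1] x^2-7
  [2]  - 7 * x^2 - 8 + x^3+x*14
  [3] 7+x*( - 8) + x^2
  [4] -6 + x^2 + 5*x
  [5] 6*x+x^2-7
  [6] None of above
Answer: 5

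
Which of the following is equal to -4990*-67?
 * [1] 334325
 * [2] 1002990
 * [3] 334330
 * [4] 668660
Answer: 3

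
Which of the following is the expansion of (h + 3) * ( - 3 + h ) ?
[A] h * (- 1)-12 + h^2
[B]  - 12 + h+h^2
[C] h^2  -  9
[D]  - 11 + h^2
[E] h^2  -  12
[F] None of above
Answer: C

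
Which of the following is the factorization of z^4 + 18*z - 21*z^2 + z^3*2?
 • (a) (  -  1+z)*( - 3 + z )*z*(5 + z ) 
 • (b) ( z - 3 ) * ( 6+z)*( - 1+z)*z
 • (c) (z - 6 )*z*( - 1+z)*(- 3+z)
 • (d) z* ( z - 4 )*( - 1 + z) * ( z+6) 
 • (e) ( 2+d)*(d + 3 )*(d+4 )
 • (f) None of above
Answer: b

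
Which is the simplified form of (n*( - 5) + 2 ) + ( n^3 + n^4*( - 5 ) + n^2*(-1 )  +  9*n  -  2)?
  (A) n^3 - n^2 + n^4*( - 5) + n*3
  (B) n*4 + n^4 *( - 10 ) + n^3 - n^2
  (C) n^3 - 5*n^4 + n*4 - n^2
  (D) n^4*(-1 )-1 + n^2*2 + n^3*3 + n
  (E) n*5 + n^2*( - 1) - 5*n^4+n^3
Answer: C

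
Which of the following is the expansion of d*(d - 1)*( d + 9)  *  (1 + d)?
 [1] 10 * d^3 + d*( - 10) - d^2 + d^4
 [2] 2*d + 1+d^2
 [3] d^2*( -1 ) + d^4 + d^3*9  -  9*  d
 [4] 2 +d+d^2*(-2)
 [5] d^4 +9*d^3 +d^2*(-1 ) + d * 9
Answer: 3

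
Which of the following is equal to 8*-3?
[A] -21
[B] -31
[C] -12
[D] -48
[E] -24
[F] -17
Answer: E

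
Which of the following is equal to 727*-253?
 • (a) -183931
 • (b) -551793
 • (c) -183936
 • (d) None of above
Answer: a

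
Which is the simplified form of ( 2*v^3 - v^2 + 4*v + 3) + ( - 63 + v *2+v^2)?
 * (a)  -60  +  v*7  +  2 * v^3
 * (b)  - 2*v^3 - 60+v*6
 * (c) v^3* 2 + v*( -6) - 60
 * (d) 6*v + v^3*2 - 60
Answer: d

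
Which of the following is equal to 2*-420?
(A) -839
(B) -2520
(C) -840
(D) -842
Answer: C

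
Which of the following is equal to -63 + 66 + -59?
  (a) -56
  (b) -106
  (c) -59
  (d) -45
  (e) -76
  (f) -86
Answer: a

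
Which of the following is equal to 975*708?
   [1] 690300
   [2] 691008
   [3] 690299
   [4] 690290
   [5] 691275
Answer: 1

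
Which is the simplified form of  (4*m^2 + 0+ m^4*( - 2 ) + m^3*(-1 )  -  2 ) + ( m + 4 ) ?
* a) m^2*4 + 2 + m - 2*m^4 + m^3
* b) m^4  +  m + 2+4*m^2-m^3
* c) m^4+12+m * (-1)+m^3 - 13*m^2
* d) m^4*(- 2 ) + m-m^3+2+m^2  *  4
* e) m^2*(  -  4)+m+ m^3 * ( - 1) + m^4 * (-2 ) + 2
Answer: d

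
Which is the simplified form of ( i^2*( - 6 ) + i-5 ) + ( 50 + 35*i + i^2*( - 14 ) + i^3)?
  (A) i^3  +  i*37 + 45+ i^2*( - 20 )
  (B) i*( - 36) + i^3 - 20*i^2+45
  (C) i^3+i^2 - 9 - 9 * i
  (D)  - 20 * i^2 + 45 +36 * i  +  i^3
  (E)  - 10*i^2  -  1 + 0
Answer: D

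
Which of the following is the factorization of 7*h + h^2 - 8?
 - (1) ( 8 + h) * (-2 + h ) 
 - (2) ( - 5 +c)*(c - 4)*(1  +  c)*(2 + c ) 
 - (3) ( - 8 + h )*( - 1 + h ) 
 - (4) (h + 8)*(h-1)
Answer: 4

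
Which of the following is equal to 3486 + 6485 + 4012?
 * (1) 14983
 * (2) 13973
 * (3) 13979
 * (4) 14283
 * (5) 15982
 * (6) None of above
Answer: 6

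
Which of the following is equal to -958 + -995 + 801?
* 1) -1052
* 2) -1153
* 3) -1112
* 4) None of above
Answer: 4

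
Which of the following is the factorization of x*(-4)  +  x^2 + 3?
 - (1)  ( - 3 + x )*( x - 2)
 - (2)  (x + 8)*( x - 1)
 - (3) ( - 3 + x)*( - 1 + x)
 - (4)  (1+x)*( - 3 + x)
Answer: 3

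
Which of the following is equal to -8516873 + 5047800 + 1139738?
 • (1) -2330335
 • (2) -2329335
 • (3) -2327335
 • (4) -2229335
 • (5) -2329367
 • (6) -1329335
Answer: 2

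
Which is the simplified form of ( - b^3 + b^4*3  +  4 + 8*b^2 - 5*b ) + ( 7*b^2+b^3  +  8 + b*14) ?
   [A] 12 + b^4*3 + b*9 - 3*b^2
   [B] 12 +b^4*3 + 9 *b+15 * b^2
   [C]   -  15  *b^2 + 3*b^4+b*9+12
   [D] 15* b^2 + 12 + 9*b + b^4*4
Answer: B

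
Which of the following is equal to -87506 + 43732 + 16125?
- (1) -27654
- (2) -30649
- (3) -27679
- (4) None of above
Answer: 4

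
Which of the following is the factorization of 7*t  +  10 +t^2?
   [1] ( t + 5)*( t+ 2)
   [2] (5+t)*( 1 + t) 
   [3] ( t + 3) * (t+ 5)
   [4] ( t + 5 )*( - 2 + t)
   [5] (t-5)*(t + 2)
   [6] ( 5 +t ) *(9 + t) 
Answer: 1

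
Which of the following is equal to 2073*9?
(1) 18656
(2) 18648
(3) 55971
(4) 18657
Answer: 4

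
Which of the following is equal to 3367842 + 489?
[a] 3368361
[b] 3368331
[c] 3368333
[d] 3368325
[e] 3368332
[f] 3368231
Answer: b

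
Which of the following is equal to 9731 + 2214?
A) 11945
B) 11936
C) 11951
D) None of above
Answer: A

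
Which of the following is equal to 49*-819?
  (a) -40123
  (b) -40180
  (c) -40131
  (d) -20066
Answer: c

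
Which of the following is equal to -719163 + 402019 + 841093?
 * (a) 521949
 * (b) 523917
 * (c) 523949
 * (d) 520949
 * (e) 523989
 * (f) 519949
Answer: c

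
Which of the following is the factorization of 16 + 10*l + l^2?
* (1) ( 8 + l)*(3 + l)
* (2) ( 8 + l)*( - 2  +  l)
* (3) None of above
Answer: 3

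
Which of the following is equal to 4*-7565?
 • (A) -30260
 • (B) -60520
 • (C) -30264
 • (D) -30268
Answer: A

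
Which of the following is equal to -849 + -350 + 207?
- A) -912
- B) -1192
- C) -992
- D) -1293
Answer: C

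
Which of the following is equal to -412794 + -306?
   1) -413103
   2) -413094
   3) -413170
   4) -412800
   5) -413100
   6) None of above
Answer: 5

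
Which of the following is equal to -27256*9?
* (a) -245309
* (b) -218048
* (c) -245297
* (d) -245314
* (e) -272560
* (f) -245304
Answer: f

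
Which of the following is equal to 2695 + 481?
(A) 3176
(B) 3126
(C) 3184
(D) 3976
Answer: A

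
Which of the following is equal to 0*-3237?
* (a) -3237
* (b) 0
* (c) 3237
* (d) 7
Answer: b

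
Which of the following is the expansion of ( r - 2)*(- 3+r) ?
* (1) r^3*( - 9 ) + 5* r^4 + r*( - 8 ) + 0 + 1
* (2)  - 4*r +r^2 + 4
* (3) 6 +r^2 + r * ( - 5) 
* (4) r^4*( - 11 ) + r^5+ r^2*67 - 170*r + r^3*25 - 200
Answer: 3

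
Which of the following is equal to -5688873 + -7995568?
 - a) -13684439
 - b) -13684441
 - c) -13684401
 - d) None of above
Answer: b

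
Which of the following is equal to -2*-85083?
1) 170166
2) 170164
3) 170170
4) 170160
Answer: 1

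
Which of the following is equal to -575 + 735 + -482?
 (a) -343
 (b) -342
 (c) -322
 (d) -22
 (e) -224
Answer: c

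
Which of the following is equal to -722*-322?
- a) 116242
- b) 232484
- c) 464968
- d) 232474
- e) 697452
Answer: b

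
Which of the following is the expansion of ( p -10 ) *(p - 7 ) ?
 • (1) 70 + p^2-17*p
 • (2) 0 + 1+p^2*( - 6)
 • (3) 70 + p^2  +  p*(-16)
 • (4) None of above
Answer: 1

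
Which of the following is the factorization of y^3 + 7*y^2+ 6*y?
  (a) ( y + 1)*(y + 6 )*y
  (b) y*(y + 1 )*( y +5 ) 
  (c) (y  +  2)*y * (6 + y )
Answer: a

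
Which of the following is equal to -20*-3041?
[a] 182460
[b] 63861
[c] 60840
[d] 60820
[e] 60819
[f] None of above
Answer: d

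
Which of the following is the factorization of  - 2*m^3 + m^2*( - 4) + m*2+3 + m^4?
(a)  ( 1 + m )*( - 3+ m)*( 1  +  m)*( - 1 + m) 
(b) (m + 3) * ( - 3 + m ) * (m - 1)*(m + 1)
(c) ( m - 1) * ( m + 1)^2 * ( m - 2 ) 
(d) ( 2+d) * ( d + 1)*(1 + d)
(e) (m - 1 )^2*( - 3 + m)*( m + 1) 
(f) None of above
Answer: a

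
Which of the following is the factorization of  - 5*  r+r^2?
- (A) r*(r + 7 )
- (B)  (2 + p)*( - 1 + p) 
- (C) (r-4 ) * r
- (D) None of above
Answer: D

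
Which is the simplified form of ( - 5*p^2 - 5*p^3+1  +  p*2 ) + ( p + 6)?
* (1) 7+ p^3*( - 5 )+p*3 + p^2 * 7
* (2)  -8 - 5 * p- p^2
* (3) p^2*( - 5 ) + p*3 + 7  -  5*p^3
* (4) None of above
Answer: 3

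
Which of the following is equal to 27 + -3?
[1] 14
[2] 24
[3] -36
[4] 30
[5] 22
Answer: 2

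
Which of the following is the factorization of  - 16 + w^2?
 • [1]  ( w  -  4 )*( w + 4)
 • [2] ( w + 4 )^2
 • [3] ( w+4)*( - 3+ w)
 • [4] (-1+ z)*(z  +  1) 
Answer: 1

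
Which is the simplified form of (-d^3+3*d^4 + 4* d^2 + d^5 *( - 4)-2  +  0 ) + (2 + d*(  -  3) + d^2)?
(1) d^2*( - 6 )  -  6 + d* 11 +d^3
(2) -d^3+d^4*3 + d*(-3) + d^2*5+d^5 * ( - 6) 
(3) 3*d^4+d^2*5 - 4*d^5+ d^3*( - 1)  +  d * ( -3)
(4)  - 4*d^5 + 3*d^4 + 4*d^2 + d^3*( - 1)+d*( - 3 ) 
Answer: 3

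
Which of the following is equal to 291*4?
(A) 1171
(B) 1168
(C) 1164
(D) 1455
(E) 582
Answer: C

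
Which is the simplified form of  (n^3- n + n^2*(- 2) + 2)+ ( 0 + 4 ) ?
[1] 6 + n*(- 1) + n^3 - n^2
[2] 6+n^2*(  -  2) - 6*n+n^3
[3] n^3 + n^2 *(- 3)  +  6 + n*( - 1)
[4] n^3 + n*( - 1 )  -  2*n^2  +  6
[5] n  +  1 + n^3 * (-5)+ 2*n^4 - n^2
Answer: 4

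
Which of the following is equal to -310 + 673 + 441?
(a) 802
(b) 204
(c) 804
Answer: c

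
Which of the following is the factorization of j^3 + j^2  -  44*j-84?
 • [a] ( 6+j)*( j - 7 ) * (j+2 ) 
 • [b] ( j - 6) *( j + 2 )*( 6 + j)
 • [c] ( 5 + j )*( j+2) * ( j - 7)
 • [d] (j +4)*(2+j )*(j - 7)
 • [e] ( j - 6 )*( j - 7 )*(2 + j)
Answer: a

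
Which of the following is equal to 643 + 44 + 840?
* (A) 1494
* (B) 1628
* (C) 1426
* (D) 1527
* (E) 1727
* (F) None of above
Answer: D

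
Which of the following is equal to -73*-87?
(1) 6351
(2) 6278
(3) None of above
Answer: 1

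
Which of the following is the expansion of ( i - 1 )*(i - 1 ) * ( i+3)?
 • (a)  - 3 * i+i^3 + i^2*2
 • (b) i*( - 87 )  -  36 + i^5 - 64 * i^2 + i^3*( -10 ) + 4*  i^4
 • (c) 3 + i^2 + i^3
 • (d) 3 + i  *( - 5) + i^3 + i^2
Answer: d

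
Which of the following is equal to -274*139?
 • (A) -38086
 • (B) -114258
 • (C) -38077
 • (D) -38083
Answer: A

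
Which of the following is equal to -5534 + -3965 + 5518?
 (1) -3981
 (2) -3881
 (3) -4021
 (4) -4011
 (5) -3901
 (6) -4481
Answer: 1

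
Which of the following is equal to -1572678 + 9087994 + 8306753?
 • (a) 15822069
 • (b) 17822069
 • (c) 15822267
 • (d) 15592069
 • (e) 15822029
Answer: a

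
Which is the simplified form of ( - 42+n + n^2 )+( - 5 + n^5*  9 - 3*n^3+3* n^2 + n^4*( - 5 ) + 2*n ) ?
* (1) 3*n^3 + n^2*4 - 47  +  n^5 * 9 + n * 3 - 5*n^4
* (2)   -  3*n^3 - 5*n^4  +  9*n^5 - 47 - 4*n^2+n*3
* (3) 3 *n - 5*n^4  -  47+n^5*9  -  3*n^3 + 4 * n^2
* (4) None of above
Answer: 3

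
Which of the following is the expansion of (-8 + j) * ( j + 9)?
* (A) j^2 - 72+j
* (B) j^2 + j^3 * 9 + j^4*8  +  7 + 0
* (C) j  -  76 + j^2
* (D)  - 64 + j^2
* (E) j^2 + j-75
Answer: A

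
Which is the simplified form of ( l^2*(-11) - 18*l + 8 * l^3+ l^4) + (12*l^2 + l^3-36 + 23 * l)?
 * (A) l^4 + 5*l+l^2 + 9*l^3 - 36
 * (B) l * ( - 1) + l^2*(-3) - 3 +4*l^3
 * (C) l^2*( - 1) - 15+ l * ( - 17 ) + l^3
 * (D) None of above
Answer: A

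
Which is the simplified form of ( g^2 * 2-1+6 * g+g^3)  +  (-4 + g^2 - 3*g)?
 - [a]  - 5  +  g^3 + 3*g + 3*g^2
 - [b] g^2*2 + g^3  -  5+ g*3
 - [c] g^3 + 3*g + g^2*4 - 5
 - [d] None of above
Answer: a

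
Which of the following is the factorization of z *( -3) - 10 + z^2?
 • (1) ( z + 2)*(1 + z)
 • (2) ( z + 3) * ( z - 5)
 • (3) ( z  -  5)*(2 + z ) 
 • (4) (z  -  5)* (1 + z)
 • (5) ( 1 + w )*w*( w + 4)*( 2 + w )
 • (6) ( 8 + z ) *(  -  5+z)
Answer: 3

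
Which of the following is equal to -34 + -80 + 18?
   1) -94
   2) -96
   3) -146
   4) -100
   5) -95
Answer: 2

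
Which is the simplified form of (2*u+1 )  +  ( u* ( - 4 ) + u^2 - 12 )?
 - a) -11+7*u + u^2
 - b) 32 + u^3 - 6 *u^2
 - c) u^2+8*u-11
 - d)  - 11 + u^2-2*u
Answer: d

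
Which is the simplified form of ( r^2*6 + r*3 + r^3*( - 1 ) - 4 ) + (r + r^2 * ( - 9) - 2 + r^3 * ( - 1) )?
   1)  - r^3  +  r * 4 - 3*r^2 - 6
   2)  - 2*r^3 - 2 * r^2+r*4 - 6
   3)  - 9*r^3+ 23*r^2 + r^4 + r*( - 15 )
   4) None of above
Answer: 4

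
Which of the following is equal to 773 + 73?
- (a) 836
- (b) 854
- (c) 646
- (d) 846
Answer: d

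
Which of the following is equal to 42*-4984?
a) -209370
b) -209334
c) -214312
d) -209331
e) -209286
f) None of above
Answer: f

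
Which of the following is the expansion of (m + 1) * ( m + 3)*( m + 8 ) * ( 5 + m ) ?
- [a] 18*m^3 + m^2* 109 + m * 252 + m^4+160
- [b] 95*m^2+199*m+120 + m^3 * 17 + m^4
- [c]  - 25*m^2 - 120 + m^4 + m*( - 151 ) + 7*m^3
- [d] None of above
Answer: b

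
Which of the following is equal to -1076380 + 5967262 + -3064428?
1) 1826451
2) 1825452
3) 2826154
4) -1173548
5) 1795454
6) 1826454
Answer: 6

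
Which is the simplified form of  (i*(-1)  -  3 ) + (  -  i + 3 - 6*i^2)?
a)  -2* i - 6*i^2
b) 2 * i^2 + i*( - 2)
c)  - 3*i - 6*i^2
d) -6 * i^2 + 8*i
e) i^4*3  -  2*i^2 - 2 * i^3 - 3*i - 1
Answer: a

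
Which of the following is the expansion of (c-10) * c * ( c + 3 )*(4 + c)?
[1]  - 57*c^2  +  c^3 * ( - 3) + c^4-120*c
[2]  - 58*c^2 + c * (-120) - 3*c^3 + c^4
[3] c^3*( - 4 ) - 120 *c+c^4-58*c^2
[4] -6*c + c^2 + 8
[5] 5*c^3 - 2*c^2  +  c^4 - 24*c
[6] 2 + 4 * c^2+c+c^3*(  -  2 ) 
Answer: 2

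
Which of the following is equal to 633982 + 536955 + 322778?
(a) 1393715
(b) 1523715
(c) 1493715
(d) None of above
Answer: c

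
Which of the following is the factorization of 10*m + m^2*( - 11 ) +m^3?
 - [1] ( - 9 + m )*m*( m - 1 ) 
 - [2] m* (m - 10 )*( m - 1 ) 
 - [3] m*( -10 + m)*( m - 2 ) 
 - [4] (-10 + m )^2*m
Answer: 2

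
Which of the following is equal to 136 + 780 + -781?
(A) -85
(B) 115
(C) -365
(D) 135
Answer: D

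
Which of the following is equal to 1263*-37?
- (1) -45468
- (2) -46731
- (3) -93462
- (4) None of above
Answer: 2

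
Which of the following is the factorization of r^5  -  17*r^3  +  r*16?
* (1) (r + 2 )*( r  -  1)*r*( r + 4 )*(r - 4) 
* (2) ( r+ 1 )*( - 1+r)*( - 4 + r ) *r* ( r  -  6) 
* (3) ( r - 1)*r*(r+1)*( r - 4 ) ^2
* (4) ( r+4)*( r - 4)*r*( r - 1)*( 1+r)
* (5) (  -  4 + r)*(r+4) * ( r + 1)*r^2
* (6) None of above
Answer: 4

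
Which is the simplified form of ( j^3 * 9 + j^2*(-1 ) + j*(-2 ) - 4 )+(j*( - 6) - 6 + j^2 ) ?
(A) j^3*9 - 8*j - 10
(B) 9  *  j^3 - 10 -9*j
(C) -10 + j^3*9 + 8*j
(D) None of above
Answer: A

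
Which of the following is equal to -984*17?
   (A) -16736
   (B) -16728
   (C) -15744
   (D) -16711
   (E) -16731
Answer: B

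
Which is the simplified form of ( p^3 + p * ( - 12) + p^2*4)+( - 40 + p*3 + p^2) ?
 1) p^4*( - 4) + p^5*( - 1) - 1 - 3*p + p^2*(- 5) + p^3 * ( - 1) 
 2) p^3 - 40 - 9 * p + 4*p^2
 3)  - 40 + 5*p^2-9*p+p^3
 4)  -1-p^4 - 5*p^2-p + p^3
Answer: 3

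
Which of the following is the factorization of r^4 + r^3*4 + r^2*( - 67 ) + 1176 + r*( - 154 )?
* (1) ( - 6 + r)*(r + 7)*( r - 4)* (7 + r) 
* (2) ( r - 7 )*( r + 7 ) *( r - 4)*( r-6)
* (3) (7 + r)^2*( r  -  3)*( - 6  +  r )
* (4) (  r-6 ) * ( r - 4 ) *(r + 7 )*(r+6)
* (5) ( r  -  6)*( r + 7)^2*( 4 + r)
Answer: 1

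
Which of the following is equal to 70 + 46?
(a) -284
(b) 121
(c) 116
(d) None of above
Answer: c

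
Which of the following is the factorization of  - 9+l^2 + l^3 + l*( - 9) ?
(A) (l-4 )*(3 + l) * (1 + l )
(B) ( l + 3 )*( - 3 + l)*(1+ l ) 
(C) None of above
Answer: B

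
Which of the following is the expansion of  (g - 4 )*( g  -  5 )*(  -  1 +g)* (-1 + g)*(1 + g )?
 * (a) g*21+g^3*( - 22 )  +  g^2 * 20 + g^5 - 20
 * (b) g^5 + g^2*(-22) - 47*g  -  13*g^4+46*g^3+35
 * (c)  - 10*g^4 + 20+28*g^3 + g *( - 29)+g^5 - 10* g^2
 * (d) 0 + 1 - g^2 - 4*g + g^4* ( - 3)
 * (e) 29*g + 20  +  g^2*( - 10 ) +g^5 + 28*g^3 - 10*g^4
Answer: c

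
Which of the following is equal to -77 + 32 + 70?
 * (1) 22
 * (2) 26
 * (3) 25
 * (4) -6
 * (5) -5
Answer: 3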